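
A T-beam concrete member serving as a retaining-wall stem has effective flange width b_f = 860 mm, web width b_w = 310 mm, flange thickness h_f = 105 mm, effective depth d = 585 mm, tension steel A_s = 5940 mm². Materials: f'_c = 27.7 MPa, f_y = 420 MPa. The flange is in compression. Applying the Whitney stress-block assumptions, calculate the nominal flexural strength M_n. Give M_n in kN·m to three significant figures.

M_n ≈ 1300 kN·m

Tension: T = A_s f_y = 5940 × 420 = 2494800 N.
Try a within the flange: a = T/(0.85 f'_c b_f) = 2494800/(0.85 × 27.7 × 860) = 123.21 mm.
a = 123.21 > h_f = 105 mm: the block extends into the web. Split into flange-overhang and web parts.
C_f = 0.85 f'_c (b_f − b_w) h_f = 0.85 × 27.7 × (860 − 310) × 105 = 1359724 N.
Remaining web compression depth: a_w = (T − C_f)/(0.85 f'_c b_w) = (2494800 − 1359724)/(0.85 × 27.7 × 310) = 155.51 mm.
M_n = C_f(d − h_f/2) + (T − C_f)(d − a_w/2) = 1359724 × (585 − 52.5) + 1135076 × (585 − 77.755) = 724.05 + 575.76 = 1299.81 × 10⁶ N·mm.
M_n = 1299.81 kN·m.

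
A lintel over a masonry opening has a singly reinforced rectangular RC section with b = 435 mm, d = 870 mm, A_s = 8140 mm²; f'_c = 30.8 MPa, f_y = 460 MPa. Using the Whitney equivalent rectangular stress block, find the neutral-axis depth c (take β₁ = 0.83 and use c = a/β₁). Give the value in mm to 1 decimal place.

c ≈ 396.1 mm

T = A_s f_y = 8140 × 460 = 3744400 N = 3744.4 kN.
Setting C = 0.85 f'_c a b equal to T: a = 3744400/(0.85 × 30.8 × 435) = 328.794 mm.
With β₁ = 0.83, c = a/β₁ = 328.794/0.83 = 396.1 mm.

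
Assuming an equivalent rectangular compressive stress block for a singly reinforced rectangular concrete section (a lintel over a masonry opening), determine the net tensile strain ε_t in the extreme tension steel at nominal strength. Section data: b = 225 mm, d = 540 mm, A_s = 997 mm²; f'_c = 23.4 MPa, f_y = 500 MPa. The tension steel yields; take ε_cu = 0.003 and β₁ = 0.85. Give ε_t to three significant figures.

a = A_s f_y/(0.85 f'_c b) = 111.39 mm.
β₁ = 0.85, so c = a/β₁ = 111.39/0.85 = 131.05 mm.
From the linear strain diagram with ε_cu = 0.003: ε_t = 0.003 (d − c)/c = 0.003 × (540 − 131.05)/131.05 = 0.00936.
Since ε_t ≥ 0.005, the section is tension-controlled.

ε_t ≈ 0.00936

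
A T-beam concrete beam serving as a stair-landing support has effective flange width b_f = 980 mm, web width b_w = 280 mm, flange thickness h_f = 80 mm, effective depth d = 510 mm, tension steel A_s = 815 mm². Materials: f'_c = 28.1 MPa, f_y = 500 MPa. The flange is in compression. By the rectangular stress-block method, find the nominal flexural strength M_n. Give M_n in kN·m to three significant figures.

Tension: T = A_s f_y = 815 × 500 = 407500 N.
Try a within the flange: a = T/(0.85 f'_c b_f) = 407500/(0.85 × 28.1 × 980) = 17.41 mm.
Since a = 17.41 ≤ h_f = 80 mm, the stress block lies entirely in the flange; analyse as a rectangular beam of width b_f.
M_n = T(d − a/2) = 407500 × (510 − 8.705) = 204.28 × 10⁶ N·mm.
M_n = 204.28 kN·m.

M_n ≈ 204 kN·m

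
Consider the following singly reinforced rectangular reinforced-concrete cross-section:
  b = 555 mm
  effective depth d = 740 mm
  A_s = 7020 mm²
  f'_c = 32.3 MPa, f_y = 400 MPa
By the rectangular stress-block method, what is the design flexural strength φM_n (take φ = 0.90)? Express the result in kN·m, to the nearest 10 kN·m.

φM_n ≈ 1640 kN·m

T = A_s f_y = 7020 × 400 = 2808000 N = 2808 kN.
From C = T: a = T/(0.85 f'_c b) = 2808000/(0.85 × 32.3 × 555) = 184.28 mm.
M_n = T(d − a/2) = 2808 kN × (740 − 92.14) mm = 1819.19 kN·m.
φM_n = 0.90 × 1819.19 = 1637.27 kN·m.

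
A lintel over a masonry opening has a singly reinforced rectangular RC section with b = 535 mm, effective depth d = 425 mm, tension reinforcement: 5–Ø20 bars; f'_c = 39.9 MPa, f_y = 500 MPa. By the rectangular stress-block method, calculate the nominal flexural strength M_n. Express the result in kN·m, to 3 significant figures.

M_n ≈ 317 kN·m

A_s = 5 × 314 = 1570 mm².
T = A_s f_y = 1570 × 500 = 785000 N = 785 kN.
From C = T: a = T/(0.85 f'_c b) = 785000/(0.85 × 39.9 × 535) = 43.26 mm.
M_n = T(d − a/2) = 785 kN × (425 − 21.63) mm = 316.65 kN·m.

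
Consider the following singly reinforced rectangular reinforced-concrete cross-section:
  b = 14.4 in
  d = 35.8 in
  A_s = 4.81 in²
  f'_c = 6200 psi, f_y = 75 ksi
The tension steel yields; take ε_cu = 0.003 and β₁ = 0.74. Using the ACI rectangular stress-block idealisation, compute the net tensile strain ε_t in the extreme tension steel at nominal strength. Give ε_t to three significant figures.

a = A_s f_y/(0.85 f'_c b) = 4.754 in.
β₁ = 0.74, so c = a/β₁ = 4.754/0.74 = 6.424 in.
From the linear strain diagram with ε_cu = 0.003: ε_t = 0.003 (d − c)/c = 0.003 × (35.8 − 6.424)/6.424 = 0.0137.
Since ε_t ≥ 0.005, the section is tension-controlled.

ε_t ≈ 0.0137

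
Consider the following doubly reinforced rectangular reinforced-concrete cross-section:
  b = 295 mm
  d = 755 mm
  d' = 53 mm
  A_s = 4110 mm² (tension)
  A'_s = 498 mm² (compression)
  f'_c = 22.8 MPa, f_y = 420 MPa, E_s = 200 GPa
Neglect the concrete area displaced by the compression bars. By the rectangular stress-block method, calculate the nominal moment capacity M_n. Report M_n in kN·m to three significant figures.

M_n ≈ 1090 kN·m

Assume both tension and compression steel yield.
Net tension couple steel: A_s − A'_s = 3612 mm².
a = (A_s − A'_s) f_y / (0.85 f'_c b) = 1517040/(0.85 × 22.8 × 295) = 265.35 mm.
c = a/β₁ = 265.35/0.85 = 312.18 mm; ε'_s = 0.003(c − d')/c = 0.0025 ≥ f_y/E_s = 0.0021, so compression steel does yield.
M_n = (A_s − A'_s) f_y (d − a/2) + A'_s f_y (d − d') = [1517040 × (755 − 132.675) + 209160 × (755 − 53)] × 10⁻⁶ = 944.09 + 146.83 = 1090.92 kN·m.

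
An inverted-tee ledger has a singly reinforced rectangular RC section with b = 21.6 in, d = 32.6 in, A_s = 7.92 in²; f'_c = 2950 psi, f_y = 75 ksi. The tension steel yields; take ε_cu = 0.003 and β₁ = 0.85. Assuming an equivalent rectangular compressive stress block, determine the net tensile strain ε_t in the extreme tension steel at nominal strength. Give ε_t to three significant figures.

ε_t ≈ 0.00458

a = A_s f_y/(0.85 f'_c b) = 10.967 in.
β₁ = 0.85, so c = a/β₁ = 10.967/0.85 = 12.902 in.
From the linear strain diagram with ε_cu = 0.003: ε_t = 0.003 (d − c)/c = 0.003 × (32.6 − 12.902)/12.902 = 0.00458.
ε_t is between 0.004 and 0.005 — transition zone.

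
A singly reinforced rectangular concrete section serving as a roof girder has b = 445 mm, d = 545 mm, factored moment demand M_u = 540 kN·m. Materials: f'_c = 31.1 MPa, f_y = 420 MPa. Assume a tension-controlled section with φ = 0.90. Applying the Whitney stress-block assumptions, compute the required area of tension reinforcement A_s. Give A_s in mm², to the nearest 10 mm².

M_n = M_u/φ = 540/0.90 = 600 kN·m.
With M_n = 0.85 f'_c a b (d − a/2), solve the quadratic for a:
a = d − √(d² − 2M_n/(0.85 f'_c b)) = 545 − √(545² − 2 × 600×10⁶/(0.85 × 31.1 × 445)) = 103.39 mm.
A_s = 0.85 f'_c a b / f_y = 0.85 × 31.1 × 103.39 × 445 / 420 = 2895.8 mm².

A_s ≈ 2900 mm²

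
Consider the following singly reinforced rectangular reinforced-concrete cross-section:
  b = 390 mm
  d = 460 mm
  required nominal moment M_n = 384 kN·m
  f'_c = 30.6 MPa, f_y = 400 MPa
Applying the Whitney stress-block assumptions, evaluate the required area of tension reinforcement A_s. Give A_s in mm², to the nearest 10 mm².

A_s ≈ 2320 mm²

With M_n = 0.85 f'_c a b (d − a/2), solve the quadratic for a:
a = d − √(d² − 2M_n/(0.85 f'_c b)) = 460 − √(460² − 2 × 384×10⁶/(0.85 × 30.6 × 390)) = 91.37 mm.
A_s = 0.85 f'_c a b / f_y = 0.85 × 30.6 × 91.37 × 390 / 400 = 2317.1 mm².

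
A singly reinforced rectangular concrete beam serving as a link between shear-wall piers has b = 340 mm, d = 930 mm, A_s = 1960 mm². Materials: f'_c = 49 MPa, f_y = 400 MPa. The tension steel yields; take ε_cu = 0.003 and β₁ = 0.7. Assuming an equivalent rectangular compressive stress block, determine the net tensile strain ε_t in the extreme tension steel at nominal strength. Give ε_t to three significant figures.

ε_t ≈ 0.0323

a = A_s f_y/(0.85 f'_c b) = 55.36 mm.
β₁ = 0.7, so c = a/β₁ = 55.36/0.7 = 79.09 mm.
From the linear strain diagram with ε_cu = 0.003: ε_t = 0.003 (d − c)/c = 0.003 × (930 − 79.09)/79.09 = 0.0323.
Since ε_t ≥ 0.005, the section is tension-controlled.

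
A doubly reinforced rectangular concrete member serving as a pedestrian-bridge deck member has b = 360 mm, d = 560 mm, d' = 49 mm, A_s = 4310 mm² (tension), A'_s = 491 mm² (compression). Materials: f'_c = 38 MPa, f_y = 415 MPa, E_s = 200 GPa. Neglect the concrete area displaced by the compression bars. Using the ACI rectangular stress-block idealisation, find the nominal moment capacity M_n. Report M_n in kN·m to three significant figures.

M_n ≈ 884 kN·m

Assume both tension and compression steel yield.
Net tension couple steel: A_s − A'_s = 3819 mm².
a = (A_s − A'_s) f_y / (0.85 f'_c b) = 1584885/(0.85 × 38 × 360) = 136.30 mm.
c = a/β₁ = 136.30/0.779 = 174.97 mm; ε'_s = 0.003(c − d')/c = 0.0022 ≥ f_y/E_s = 0.0021, so compression steel does yield.
M_n = (A_s − A'_s) f_y (d − a/2) + A'_s f_y (d − d') = [1584885 × (560 − 68.15) + 203765 × (560 − 49)] × 10⁻⁶ = 779.53 + 104.12 = 883.65 kN·m.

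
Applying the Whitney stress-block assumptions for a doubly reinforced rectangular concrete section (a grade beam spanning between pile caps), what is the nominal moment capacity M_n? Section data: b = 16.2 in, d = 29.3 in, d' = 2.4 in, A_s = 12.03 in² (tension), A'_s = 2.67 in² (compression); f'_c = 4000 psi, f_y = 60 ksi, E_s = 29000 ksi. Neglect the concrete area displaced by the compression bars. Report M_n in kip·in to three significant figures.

Assume both steels yield.
a = (A_s − A'_s) f_y/(0.85 f'_c b) = (12.03 − 2.67) × 60/(0.85 × 4 × 16.2) = 10.196 in.
c = a/β₁ = 10.196/0.85 = 11.995 in; ε'_s = 0.003(c − d')/c = 0.0024 ≥ ε_y = 0.0021, so the compression steel yields.
M_n = (A_s − A'_s) f_y (d − a/2) + A'_s f_y (d − d') = 561.6 × (29.3 − 5.098) + 160.2 × (29.3 − 2.4) = 13591.8 + 4309.4 = 17901.2 kip·in.

M_n ≈ 17900 kip·in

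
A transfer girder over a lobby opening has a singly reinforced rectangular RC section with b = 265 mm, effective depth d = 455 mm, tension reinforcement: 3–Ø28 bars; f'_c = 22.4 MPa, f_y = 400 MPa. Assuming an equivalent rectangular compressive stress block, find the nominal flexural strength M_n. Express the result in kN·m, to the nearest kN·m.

A_s = 3 × 616 = 1848 mm².
T = A_s f_y = 1848 × 400 = 739200 N = 739.2 kN.
From C = T: a = T/(0.85 f'_c b) = 739200/(0.85 × 22.4 × 265) = 146.50 mm.
M_n = T(d − a/2) = 739.2 kN × (455 − 73.25) mm = 282.19 kN·m.

M_n ≈ 282 kN·m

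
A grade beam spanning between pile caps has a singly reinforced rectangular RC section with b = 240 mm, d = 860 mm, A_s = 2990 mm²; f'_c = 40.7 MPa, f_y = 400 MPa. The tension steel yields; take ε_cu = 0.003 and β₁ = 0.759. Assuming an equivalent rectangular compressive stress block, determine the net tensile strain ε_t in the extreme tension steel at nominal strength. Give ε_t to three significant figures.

ε_t ≈ 0.0106

a = A_s f_y/(0.85 f'_c b) = 144.05 mm.
β₁ = 0.759, so c = a/β₁ = 144.05/0.759 = 189.79 mm.
From the linear strain diagram with ε_cu = 0.003: ε_t = 0.003 (d − c)/c = 0.003 × (860 − 189.79)/189.79 = 0.0106.
Since ε_t ≥ 0.005, the section is tension-controlled.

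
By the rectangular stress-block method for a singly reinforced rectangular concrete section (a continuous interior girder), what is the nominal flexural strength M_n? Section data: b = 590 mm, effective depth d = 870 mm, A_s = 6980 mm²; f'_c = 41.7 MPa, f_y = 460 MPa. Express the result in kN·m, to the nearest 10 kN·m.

T = A_s f_y = 6980 × 460 = 3210800 N = 3210.8 kN.
From C = T: a = T/(0.85 f'_c b) = 3210800/(0.85 × 41.7 × 590) = 153.53 mm.
M_n = T(d − a/2) = 3210.8 kN × (870 − 76.765) mm = 2546.92 kN·m.

M_n ≈ 2550 kN·m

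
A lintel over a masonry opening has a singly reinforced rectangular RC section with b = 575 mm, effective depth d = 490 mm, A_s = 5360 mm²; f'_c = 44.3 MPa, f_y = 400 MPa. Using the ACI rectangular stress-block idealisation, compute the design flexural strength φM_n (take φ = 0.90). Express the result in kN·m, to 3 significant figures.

φM_n ≈ 850 kN·m

T = A_s f_y = 5360 × 400 = 2144000 N = 2144 kN.
From C = T: a = T/(0.85 f'_c b) = 2144000/(0.85 × 44.3 × 575) = 99.02 mm.
M_n = T(d − a/2) = 2144 kN × (490 − 49.51) mm = 944.41 kN·m.
φM_n = 0.90 × 944.41 = 849.97 kN·m.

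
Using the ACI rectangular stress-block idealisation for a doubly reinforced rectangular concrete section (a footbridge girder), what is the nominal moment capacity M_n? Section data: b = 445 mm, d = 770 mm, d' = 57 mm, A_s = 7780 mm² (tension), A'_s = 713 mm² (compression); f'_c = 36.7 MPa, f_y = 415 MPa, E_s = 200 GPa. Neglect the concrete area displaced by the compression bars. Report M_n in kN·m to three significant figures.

Assume both tension and compression steel yield.
Net tension couple steel: A_s − A'_s = 7067 mm².
a = (A_s − A'_s) f_y / (0.85 f'_c b) = 2932805/(0.85 × 36.7 × 445) = 211.27 mm.
c = a/β₁ = 211.27/0.788 = 268.11 mm; ε'_s = 0.003(c − d')/c = 0.0024 ≥ f_y/E_s = 0.0021, so compression steel does yield.
M_n = (A_s − A'_s) f_y (d − a/2) + A'_s f_y (d − d') = [2932805 × (770 − 105.635) + 295895 × (770 − 57)] × 10⁻⁶ = 1948.45 + 210.97 = 2159.42 kN·m.

M_n ≈ 2160 kN·m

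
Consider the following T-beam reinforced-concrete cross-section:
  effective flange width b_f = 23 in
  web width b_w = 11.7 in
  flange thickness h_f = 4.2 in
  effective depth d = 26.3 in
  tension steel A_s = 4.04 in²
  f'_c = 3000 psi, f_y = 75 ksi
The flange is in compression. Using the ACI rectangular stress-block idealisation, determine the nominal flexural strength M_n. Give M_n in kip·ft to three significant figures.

M_n ≈ 597 kip·ft

Tension: T = A_s f_y = 4.04 × 75 = 303 kips.
Try a within the flange: a = T/(0.85 f'_c b_f) = 303/(0.85 × 3 × 23) = 5.166 in.
a = 5.166 > h_f = 4.2 in: the block extends into the web. Split into flange-overhang and web parts.
C_f = 0.85 f'_c (b_f − b_w) h_f = 0.85 × 3 × (23 − 11.7) × 4.2 = 121.0 kips.
Remaining web compression depth: a_w = (T − C_f)/(0.85 f'_c b_w) = (303 − 121.0)/(0.85 × 3 × 11.7) = 6.100 in.
M_n = C_f(d − h_f/2) + (T − C_f)(d − a_w/2) = 121.0 × (26.3 − 2.1) + 182 × (26.3 − 3.05) = 2928.2 + 4231.5 = 7159.7 kip·in.
M_n = 7159.7/12 = 596.64 kip·ft.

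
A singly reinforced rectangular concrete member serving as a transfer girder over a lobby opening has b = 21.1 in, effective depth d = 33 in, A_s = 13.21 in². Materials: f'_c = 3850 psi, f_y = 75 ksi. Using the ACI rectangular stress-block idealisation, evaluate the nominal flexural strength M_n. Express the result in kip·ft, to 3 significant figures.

T = A_s f_y = 13.21 × 75 = 990.75 kips.
a = T/(0.85 f'_c b) = 990.75/(0.85 × 3.85 × 21.1) = 14.348 in.
M_n = T(d − a/2) = 990.75 × (33 − 7.174) = 25587.1 kip·in = 25587.1/12 = 2132.26 kip·ft.

M_n ≈ 2130 kip·ft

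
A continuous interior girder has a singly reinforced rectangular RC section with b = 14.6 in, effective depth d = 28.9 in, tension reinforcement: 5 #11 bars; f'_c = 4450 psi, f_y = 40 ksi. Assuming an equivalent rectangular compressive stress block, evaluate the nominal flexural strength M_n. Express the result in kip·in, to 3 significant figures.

M_n ≈ 8140 kip·in

A_s = 5 × 1.56 = 7.8 in².
T = A_s f_y = 7.8 × 40 = 312 kips.
a = T/(0.85 f'_c b) = 312/(0.85 × 4.45 × 14.6) = 5.650 in.
M_n = T(d − a/2) = 312 × (28.9 − 2.825) = 8135.4 kip·in.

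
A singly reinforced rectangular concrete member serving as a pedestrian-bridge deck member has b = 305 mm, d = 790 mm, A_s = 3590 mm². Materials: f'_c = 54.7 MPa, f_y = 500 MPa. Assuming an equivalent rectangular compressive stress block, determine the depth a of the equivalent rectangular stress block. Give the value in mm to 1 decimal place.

T = A_s f_y = 3590 × 500 = 1795000 N = 1795 kN.
Setting C = 0.85 f'_c a b equal to T: a = 1795000/(0.85 × 54.7 × 305) = 126.6 mm.

a ≈ 126.6 mm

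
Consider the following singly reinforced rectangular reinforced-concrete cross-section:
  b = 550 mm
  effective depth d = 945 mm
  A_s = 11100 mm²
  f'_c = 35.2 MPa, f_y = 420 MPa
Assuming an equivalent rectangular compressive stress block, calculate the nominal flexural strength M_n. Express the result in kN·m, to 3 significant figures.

T = A_s f_y = 11100 × 420 = 4662000 N = 4662 kN.
From C = T: a = T/(0.85 f'_c b) = 4662000/(0.85 × 35.2 × 550) = 283.30 mm.
M_n = T(d − a/2) = 4662 kN × (945 − 141.65) mm = 3745.22 kN·m.

M_n ≈ 3750 kN·m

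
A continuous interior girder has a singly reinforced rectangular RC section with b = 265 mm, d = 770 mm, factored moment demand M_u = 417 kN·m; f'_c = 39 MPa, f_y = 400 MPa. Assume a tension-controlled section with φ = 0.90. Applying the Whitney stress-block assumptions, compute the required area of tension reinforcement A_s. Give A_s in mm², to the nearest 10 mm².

M_n = M_u/φ = 417/0.90 = 463.333 kN·m.
With M_n = 0.85 f'_c a b (d − a/2), solve the quadratic for a:
a = d − √(d² − 2M_n/(0.85 f'_c b)) = 770 − √(770² − 2 × 463.333×10⁶/(0.85 × 39 × 265)) = 71.85 mm.
A_s = 0.85 f'_c a b / f_y = 0.85 × 39 × 71.85 × 265 / 400 = 1578.0 mm².

A_s ≈ 1580 mm²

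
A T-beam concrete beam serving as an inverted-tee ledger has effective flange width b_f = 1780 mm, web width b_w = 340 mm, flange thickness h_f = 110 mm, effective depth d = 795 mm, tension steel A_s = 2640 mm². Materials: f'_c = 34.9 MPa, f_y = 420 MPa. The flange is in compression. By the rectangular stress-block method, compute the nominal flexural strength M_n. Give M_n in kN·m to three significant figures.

Tension: T = A_s f_y = 2640 × 420 = 1108800 N.
Try a within the flange: a = T/(0.85 f'_c b_f) = 1108800/(0.85 × 34.9 × 1780) = 21.00 mm.
Since a = 21.00 ≤ h_f = 110 mm, the stress block lies entirely in the flange; analyse as a rectangular beam of width b_f.
M_n = T(d − a/2) = 1108800 × (795 − 10.5) = 869.85 × 10⁶ N·mm.
M_n = 869.85 kN·m.

M_n ≈ 870 kN·m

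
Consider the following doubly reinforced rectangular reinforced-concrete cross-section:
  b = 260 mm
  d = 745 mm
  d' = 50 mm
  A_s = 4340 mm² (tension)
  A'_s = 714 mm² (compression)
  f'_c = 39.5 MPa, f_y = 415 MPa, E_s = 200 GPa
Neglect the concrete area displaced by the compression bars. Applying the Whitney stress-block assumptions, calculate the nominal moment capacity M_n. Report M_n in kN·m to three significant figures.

M_n ≈ 1200 kN·m

Assume both tension and compression steel yield.
Net tension couple steel: A_s − A'_s = 3626 mm².
a = (A_s − A'_s) f_y / (0.85 f'_c b) = 1504790/(0.85 × 39.5 × 260) = 172.38 mm.
c = a/β₁ = 172.38/0.768 = 224.45 mm; ε'_s = 0.003(c − d')/c = 0.0023 ≥ f_y/E_s = 0.0021, so compression steel does yield.
M_n = (A_s − A'_s) f_y (d − a/2) + A'_s f_y (d − d') = [1504790 × (745 − 86.19) + 296310 × (745 − 50)] × 10⁻⁶ = 991.37 + 205.94 = 1197.31 kN·m.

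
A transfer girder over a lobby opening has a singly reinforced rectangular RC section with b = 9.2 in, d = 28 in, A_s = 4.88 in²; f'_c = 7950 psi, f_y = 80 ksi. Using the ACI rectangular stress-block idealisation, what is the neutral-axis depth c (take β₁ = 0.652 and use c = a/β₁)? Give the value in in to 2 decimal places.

T = A_s f_y = 4.88 × 80 = 390.4 kips.
a = T/(0.85 f'_c b) = 390.4/(0.85 × 7.95 × 9.2) = 6.2797 in.
With β₁ = 0.652, c = a/β₁ = 6.2797/0.652 = 9.63 in.

c ≈ 9.63 in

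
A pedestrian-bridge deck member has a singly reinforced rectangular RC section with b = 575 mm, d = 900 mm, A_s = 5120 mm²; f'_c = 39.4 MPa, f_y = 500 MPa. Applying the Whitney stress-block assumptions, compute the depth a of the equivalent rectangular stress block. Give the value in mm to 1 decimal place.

T = A_s f_y = 5120 × 500 = 2560000 N = 2560 kN.
Setting C = 0.85 f'_c a b equal to T: a = 2560000/(0.85 × 39.4 × 575) = 132.9 mm.

a ≈ 132.9 mm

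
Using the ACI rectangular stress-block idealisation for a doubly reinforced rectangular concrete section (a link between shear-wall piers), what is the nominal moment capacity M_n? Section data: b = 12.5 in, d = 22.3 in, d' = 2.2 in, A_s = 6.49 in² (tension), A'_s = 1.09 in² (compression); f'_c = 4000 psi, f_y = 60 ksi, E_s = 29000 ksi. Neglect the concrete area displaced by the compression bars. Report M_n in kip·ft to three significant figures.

M_n ≈ 609 kip·ft

Assume both steels yield.
a = (A_s − A'_s) f_y/(0.85 f'_c b) = (6.49 − 1.09) × 60/(0.85 × 4 × 12.5) = 7.624 in.
c = a/β₁ = 7.624/0.85 = 8.969 in; ε'_s = 0.003(c − d')/c = 0.0023 ≥ ε_y = 0.0021, so the compression steel yields.
M_n = (A_s − A'_s) f_y (d − a/2) + A'_s f_y (d − d') = 324 × (22.3 − 3.812) + 65.4 × (22.3 − 2.2) = 5990.1 + 1314.5 = 7304.6 kip·in = 7304.6/12 = 608.72 kip·ft.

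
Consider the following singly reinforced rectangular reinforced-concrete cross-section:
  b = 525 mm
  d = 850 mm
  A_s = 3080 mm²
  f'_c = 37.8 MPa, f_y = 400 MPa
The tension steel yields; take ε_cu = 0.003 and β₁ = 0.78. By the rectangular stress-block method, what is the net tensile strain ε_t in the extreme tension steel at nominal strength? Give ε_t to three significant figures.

ε_t ≈ 0.0242

a = A_s f_y/(0.85 f'_c b) = 73.04 mm.
β₁ = 0.78, so c = a/β₁ = 73.04/0.78 = 93.64 mm.
From the linear strain diagram with ε_cu = 0.003: ε_t = 0.003 (d − c)/c = 0.003 × (850 − 93.64)/93.64 = 0.0242.
Since ε_t ≥ 0.005, the section is tension-controlled.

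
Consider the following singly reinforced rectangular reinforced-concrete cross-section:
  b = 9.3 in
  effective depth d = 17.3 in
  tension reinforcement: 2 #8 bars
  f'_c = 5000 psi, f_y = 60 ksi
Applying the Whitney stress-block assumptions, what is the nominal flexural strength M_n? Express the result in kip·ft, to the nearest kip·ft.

A_s = 2 × 0.79 = 1.58 in².
T = A_s f_y = 1.58 × 60 = 94.8 kips.
a = T/(0.85 f'_c b) = 94.8/(0.85 × 5 × 9.3) = 2.398 in.
M_n = T(d − a/2) = 94.8 × (17.3 − 1.199) = 1526.4 kip·in = 1526.4/12 = 127.20 kip·ft.

M_n ≈ 127 kip·ft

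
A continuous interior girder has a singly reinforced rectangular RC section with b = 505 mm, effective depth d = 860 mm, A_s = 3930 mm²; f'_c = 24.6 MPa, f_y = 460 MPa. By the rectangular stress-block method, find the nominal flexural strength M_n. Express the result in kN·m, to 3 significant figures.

T = A_s f_y = 3930 × 460 = 1807800 N = 1807.8 kN.
From C = T: a = T/(0.85 f'_c b) = 1807800/(0.85 × 24.6 × 505) = 171.20 mm.
M_n = T(d − a/2) = 1807.8 kN × (860 − 85.6) mm = 1399.96 kN·m.

M_n ≈ 1400 kN·m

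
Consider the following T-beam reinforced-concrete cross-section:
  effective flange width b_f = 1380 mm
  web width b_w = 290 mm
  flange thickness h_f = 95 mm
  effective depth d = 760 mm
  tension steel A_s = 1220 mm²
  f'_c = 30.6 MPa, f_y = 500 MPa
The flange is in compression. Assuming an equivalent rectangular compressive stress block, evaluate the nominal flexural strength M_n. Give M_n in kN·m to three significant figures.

M_n ≈ 458 kN·m

Tension: T = A_s f_y = 1220 × 500 = 610000 N.
Try a within the flange: a = T/(0.85 f'_c b_f) = 610000/(0.85 × 30.6 × 1380) = 16.99 mm.
Since a = 16.99 ≤ h_f = 95 mm, the stress block lies entirely in the flange; analyse as a rectangular beam of width b_f.
M_n = T(d − a/2) = 610000 × (760 − 8.495) = 458.42 × 10⁶ N·mm.
M_n = 458.42 kN·m.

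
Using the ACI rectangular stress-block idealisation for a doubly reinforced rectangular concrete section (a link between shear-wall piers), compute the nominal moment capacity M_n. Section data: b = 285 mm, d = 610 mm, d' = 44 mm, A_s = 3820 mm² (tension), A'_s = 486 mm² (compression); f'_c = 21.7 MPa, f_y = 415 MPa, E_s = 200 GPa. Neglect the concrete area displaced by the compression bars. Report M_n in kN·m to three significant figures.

M_n ≈ 776 kN·m

Assume both tension and compression steel yield.
Net tension couple steel: A_s − A'_s = 3334 mm².
a = (A_s − A'_s) f_y / (0.85 f'_c b) = 1383610/(0.85 × 21.7 × 285) = 263.20 mm.
c = a/β₁ = 263.20/0.85 = 309.65 mm; ε'_s = 0.003(c − d')/c = 0.0026 ≥ f_y/E_s = 0.0021, so compression steel does yield.
M_n = (A_s − A'_s) f_y (d − a/2) + A'_s f_y (d − d') = [1383610 × (610 − 131.6) + 201690 × (610 − 44)] × 10⁻⁶ = 661.92 + 114.16 = 776.08 kN·m.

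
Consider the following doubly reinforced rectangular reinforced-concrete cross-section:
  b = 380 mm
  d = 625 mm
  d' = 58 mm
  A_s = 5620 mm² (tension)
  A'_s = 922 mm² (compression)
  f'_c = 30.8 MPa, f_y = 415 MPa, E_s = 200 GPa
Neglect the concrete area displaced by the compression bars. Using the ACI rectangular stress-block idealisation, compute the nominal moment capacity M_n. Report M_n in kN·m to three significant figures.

Assume both tension and compression steel yield.
Net tension couple steel: A_s − A'_s = 4698 mm².
a = (A_s − A'_s) f_y / (0.85 f'_c b) = 1949670/(0.85 × 30.8 × 380) = 195.98 mm.
c = a/β₁ = 195.98/0.83 = 236.12 mm; ε'_s = 0.003(c − d')/c = 0.0023 ≥ f_y/E_s = 0.0021, so compression steel does yield.
M_n = (A_s − A'_s) f_y (d − a/2) + A'_s f_y (d − d') = [1949670 × (625 − 97.99) + 382630 × (625 − 58)] × 10⁻⁶ = 1027.50 + 216.95 = 1244.45 kN·m.

M_n ≈ 1240 kN·m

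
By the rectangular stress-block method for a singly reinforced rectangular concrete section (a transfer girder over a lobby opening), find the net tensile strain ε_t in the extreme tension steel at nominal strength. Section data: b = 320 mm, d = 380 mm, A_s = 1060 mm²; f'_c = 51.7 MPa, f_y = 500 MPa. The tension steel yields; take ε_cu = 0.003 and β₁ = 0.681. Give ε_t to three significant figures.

a = A_s f_y/(0.85 f'_c b) = 37.69 mm.
β₁ = 0.681, so c = a/β₁ = 37.69/0.681 = 55.35 mm.
From the linear strain diagram with ε_cu = 0.003: ε_t = 0.003 (d − c)/c = 0.003 × (380 − 55.35)/55.35 = 0.0176.
Since ε_t ≥ 0.005, the section is tension-controlled.

ε_t ≈ 0.0176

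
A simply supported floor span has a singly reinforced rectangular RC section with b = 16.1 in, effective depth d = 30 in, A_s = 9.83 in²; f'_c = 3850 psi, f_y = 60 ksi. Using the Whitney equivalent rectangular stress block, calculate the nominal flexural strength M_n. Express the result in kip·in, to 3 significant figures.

M_n ≈ 14400 kip·in

T = A_s f_y = 9.83 × 60 = 589.8 kips.
a = T/(0.85 f'_c b) = 589.8/(0.85 × 3.85 × 16.1) = 11.194 in.
M_n = T(d − a/2) = 589.8 × (30 − 5.597) = 14392.9 kip·in.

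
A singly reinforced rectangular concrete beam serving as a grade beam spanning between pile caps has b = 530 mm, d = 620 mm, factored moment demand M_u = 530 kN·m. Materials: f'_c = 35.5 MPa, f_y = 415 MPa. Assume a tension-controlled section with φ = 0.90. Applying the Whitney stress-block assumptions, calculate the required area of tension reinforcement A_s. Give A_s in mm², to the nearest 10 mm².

M_n = M_u/φ = 530/0.90 = 588.889 kN·m.
With M_n = 0.85 f'_c a b (d − a/2), solve the quadratic for a:
a = d − √(d² − 2M_n/(0.85 f'_c b)) = 620 − √(620² − 2 × 588.889×10⁶/(0.85 × 35.5 × 530)) = 62.55 mm.
A_s = 0.85 f'_c a b / f_y = 0.85 × 35.5 × 62.55 × 530 / 415 = 2410.5 mm².

A_s ≈ 2410 mm²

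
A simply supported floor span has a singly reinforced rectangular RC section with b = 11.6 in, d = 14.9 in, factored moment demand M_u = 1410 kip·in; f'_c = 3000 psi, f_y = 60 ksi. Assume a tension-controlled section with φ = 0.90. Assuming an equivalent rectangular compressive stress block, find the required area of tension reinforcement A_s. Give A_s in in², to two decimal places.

M_n = M_u/φ = 1410/0.90 = 1566.67 kip·in.
From M_n = 0.85 f'_c a b (d − a/2):
a = d − √(d² − 2M_n/(0.85 f'_c b)) = 14.9 − √(14.9² − 2 × 1566.67/(0.85 × 3 × 11.6)) = 4.126 in.
A_s = 0.85 f'_c a b / f_y = 0.85 × 3 × 4.126 × 11.6 / 60 = 2.034 in².

A_s ≈ 2.03 in²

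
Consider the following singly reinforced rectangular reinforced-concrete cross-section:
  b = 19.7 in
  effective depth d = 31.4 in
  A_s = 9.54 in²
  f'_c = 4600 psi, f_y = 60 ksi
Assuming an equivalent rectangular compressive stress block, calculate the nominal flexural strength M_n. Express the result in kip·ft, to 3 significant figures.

M_n ≈ 1320 kip·ft

T = A_s f_y = 9.54 × 60 = 572.4 kips.
a = T/(0.85 f'_c b) = 572.4/(0.85 × 4.6 × 19.7) = 7.431 in.
M_n = T(d − a/2) = 572.4 × (31.4 − 3.7155) = 15846.6 kip·in = 15846.6/12 = 1320.55 kip·ft.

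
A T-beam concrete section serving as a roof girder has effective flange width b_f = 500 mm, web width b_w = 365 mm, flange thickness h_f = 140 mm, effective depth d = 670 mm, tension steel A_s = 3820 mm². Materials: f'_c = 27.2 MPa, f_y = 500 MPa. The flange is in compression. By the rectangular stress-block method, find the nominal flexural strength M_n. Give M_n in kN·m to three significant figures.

Tension: T = A_s f_y = 3820 × 500 = 1910000 N.
Try a within the flange: a = T/(0.85 f'_c b_f) = 1910000/(0.85 × 27.2 × 500) = 165.22 mm.
a = 165.22 > h_f = 140 mm: the block extends into the web. Split into flange-overhang and web parts.
C_f = 0.85 f'_c (b_f − b_w) h_f = 0.85 × 27.2 × (500 − 365) × 140 = 436968 N.
Remaining web compression depth: a_w = (T − C_f)/(0.85 f'_c b_w) = (1910000 − 436968)/(0.85 × 27.2 × 365) = 174.55 mm.
M_n = C_f(d − h_f/2) + (T − C_f)(d − a_w/2) = 436968 × (670 − 70) + 1473032 × (670 − 87.275) = 262.18 + 858.37 = 1120.55 × 10⁶ N·mm.
M_n = 1120.55 kN·m.

M_n ≈ 1120 kN·m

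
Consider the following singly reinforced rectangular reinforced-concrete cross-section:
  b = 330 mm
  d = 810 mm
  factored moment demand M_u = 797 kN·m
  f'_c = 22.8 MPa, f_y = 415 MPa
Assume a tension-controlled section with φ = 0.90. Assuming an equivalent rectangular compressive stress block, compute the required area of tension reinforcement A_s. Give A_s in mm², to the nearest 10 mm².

A_s ≈ 2990 mm²

M_n = M_u/φ = 797/0.90 = 885.556 kN·m.
With M_n = 0.85 f'_c a b (d − a/2), solve the quadratic for a:
a = d − √(d² − 2M_n/(0.85 f'_c b)) = 810 − √(810² − 2 × 885.556×10⁶/(0.85 × 22.8 × 330)) = 194.24 mm.
A_s = 0.85 f'_c a b / f_y = 0.85 × 22.8 × 194.24 × 330 / 415 = 2993.4 mm².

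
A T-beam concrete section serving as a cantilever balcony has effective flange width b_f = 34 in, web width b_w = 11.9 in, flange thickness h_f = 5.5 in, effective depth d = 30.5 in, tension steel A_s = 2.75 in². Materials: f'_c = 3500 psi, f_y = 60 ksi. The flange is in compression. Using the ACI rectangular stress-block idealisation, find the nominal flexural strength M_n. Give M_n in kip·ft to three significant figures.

Tension: T = A_s f_y = 2.75 × 60 = 165 kips.
Try a within the flange: a = T/(0.85 f'_c b_f) = 165/(0.85 × 3.5 × 34) = 1.631 in.
Since a = 1.631 ≤ h_f = 5.5 in, the stress block lies entirely in the flange; analyse as a rectangular beam of width b_f.
M_n = T(d − a/2) = 165 × (30.5 − 0.8155) = 4897.9 kip·in.
M_n = 4897.9/12 = 408.16 kip·ft.

M_n ≈ 408 kip·ft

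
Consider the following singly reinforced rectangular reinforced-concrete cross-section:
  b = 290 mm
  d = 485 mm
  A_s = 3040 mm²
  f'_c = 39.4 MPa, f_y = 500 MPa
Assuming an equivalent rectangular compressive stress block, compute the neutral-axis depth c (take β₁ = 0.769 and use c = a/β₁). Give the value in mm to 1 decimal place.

c ≈ 203.5 mm

T = A_s f_y = 3040 × 500 = 1520000 N = 1520 kN.
Setting C = 0.85 f'_c a b equal to T: a = 1520000/(0.85 × 39.4 × 290) = 156.506 mm.
With β₁ = 0.769, c = a/β₁ = 156.506/0.769 = 203.5 mm.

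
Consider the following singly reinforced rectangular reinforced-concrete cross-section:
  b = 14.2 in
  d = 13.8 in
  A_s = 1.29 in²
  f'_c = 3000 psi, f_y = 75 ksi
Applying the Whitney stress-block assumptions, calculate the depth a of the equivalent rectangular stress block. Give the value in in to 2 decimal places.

T = A_s f_y = 1.29 × 75 = 96.75 kips.
a = T/(0.85 f'_c b) = 96.75/(0.85 × 3 × 14.2) = 2.67 in.

a ≈ 2.67 in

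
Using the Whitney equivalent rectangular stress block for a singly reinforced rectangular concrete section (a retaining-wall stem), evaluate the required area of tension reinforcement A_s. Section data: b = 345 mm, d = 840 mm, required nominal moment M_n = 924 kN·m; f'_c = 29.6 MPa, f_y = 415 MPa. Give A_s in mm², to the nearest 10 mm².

A_s ≈ 2890 mm²

With M_n = 0.85 f'_c a b (d − a/2), solve the quadratic for a:
a = d − √(d² − 2M_n/(0.85 f'_c b)) = 840 − √(840² − 2 × 924×10⁶/(0.85 × 29.6 × 345)) = 138.07 mm.
A_s = 0.85 f'_c a b / f_y = 0.85 × 29.6 × 138.07 × 345 / 415 = 2887.9 mm².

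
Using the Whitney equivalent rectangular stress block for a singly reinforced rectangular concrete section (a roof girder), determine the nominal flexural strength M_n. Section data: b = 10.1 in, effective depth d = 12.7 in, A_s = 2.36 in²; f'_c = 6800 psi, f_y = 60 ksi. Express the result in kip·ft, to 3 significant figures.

T = A_s f_y = 2.36 × 60 = 141.6 kips.
a = T/(0.85 f'_c b) = 141.6/(0.85 × 6.8 × 10.1) = 2.426 in.
M_n = T(d − a/2) = 141.6 × (12.7 − 1.213) = 1626.6 kip·in = 1626.6/12 = 135.55 kip·ft.

M_n ≈ 136 kip·ft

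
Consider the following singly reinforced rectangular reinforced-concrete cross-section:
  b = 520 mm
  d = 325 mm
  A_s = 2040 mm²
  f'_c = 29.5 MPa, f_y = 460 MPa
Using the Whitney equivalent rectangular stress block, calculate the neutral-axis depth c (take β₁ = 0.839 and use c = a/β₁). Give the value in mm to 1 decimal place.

T = A_s f_y = 2040 × 460 = 938400 N = 938.4 kN.
Setting C = 0.85 f'_c a b equal to T: a = 938400/(0.85 × 29.5 × 520) = 71.969 mm.
With β₁ = 0.839, c = a/β₁ = 71.969/0.839 = 85.8 mm.

c ≈ 85.8 mm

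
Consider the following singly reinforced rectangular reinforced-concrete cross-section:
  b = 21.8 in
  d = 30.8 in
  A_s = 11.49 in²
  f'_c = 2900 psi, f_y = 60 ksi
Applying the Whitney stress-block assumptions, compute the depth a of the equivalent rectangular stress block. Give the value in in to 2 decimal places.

T = A_s f_y = 11.49 × 60 = 689.4 kips.
a = T/(0.85 f'_c b) = 689.4/(0.85 × 2.9 × 21.8) = 12.83 in.

a ≈ 12.83 in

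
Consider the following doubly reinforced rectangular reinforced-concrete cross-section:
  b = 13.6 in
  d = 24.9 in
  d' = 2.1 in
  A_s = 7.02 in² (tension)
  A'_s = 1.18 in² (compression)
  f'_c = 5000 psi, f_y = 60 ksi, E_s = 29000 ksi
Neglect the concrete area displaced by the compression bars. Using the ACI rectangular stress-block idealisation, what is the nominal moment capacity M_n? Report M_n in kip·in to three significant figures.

Assume both steels yield.
a = (A_s − A'_s) f_y/(0.85 f'_c b) = (7.02 − 1.18) × 60/(0.85 × 5 × 13.6) = 6.062 in.
c = a/β₁ = 6.062/0.8 = 7.578 in; ε'_s = 0.003(c − d')/c = 0.0022 ≥ ε_y = 0.0021, so the compression steel yields.
M_n = (A_s − A'_s) f_y (d − a/2) + A'_s f_y (d − d') = 350.4 × (24.9 − 3.031) + 70.8 × (24.9 − 2.1) = 7662.9 + 1614.2 = 9277.1 kip·in.

M_n ≈ 9280 kip·in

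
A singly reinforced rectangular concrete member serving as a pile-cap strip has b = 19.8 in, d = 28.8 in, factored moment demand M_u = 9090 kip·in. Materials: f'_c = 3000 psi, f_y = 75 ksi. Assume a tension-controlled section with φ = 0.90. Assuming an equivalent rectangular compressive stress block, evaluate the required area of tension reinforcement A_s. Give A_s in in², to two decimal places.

M_n = M_u/φ = 9090/0.90 = 10100 kip·in.
From M_n = 0.85 f'_c a b (d − a/2):
a = d − √(d² − 2M_n/(0.85 f'_c b)) = 28.8 − √(28.8² − 2 × 10100/(0.85 × 3 × 19.8)) = 8.079 in.
A_s = 0.85 f'_c a b / f_y = 0.85 × 3 × 8.079 × 19.8 / 75 = 5.439 in².

A_s ≈ 5.44 in²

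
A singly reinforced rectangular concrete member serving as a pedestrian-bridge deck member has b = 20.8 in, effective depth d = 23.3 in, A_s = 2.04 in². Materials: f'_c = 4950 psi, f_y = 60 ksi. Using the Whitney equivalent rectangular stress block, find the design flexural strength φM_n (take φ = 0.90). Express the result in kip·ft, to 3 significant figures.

φM_n ≈ 207 kip·ft

T = A_s f_y = 2.04 × 60 = 122.4 kips.
a = T/(0.85 f'_c b) = 122.4/(0.85 × 4.95 × 20.8) = 1.399 in.
M_n = T(d − a/2) = 122.4 × (23.3 − 0.6995) = 2766.3 kip·in = 2766.3/12 = 230.53 kip·ft.
φM_n = 0.90 × 230.53 = 207.48 kip·ft.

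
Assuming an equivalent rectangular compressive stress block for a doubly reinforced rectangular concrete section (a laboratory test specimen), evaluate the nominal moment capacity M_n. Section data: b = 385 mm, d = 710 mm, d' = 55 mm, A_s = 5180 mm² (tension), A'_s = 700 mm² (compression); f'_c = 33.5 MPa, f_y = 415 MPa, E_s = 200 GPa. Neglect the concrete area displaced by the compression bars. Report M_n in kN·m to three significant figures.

M_n ≈ 1350 kN·m

Assume both tension and compression steel yield.
Net tension couple steel: A_s − A'_s = 4480 mm².
a = (A_s − A'_s) f_y / (0.85 f'_c b) = 1859200/(0.85 × 33.5 × 385) = 169.59 mm.
c = a/β₁ = 169.59/0.811 = 209.11 mm; ε'_s = 0.003(c − d')/c = 0.0022 ≥ f_y/E_s = 0.0021, so compression steel does yield.
M_n = (A_s − A'_s) f_y (d − a/2) + A'_s f_y (d − d') = [1859200 × (710 − 84.795) + 290500 × (710 − 55)] × 10⁻⁶ = 1162.38 + 190.28 = 1352.66 kN·m.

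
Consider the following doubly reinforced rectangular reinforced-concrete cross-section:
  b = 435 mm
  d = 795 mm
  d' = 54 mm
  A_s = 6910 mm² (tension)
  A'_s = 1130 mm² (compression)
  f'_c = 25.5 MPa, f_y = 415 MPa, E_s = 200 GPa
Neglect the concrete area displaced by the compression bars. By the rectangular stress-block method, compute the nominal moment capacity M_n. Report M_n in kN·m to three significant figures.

M_n ≈ 1950 kN·m

Assume both tension and compression steel yield.
Net tension couple steel: A_s − A'_s = 5780 mm².
a = (A_s − A'_s) f_y / (0.85 f'_c b) = 2398700/(0.85 × 25.5 × 435) = 254.41 mm.
c = a/β₁ = 254.41/0.85 = 299.31 mm; ε'_s = 0.003(c − d')/c = 0.0025 ≥ f_y/E_s = 0.0021, so compression steel does yield.
M_n = (A_s − A'_s) f_y (d − a/2) + A'_s f_y (d − d') = [2398700 × (795 − 127.205) + 468950 × (795 − 54)] × 10⁻⁶ = 1601.84 + 347.49 = 1949.33 kN·m.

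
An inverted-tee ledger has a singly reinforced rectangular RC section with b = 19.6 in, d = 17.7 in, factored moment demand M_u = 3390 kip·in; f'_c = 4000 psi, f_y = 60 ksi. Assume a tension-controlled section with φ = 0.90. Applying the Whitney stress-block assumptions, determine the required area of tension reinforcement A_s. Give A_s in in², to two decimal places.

M_n = M_u/φ = 3390/0.90 = 3766.67 kip·in.
From M_n = 0.85 f'_c a b (d − a/2):
a = d − √(d² − 2M_n/(0.85 f'_c b)) = 17.7 − √(17.7² − 2 × 3766.67/(0.85 × 4 × 19.6)) = 3.549 in.
A_s = 0.85 f'_c a b / f_y = 0.85 × 4 × 3.549 × 19.6 / 60 = 3.942 in².

A_s ≈ 3.94 in²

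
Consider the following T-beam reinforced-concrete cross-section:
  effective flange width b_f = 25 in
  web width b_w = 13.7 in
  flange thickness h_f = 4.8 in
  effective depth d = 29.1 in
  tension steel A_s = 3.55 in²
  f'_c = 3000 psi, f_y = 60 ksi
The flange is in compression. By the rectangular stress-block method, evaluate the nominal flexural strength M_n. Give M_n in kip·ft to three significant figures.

M_n ≈ 487 kip·ft

Tension: T = A_s f_y = 3.55 × 60 = 213 kips.
Try a within the flange: a = T/(0.85 f'_c b_f) = 213/(0.85 × 3 × 25) = 3.341 in.
Since a = 3.341 ≤ h_f = 4.8 in, the stress block lies entirely in the flange; analyse as a rectangular beam of width b_f.
M_n = T(d − a/2) = 213 × (29.1 − 1.6705) = 5842.5 kip·in.
M_n = 5842.5/12 = 486.88 kip·ft.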